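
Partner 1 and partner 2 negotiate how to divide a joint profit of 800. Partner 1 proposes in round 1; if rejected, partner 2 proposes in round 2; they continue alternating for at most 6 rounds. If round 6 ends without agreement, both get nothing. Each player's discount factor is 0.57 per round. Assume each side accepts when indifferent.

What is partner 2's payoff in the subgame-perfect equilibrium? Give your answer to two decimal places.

307.92

Round 6 (partner 2 proposes): partner 1 will accept anything ≥ 0, so partner 2 offers 0 and keeps 800.
Round 5 (partner 1 proposes): partner 2 can get 800 next round, worth 0.57 × 800 = 456 now; partner 1 offers that and keeps 344.
Round 4 (partner 2 proposes): partner 1 can get 344 next round, worth 0.57 × 344 = 196.08 now; partner 2 offers that and keeps 603.92.
Round 3 (partner 1 proposes): partner 2 can get 603.92 next round, worth 0.57 × 603.92 = 344.2344 now; partner 1 offers that and keeps 455.7656.
Round 2 (partner 2 proposes): partner 1 can get 455.7656 next round, worth 0.57 × 455.7656 = 259.786392 now, so partner 2 offers 259.786392, keeping 540.213608.
Round 1 (partner 1 proposes): partner 2 can get 540.213608 next round, worth 0.57 × 540.213608 = 307.92175656 now, so partner 1 offers 307.92175656, keeping 492.07824344.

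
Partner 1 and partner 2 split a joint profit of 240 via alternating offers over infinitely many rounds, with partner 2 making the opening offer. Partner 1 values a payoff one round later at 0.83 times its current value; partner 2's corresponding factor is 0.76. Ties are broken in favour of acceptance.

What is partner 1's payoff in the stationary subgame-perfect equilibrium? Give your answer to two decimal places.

Let x be partner 2's share when partner 2 proposes and y be partner 1's share when partner 1 proposes.
Partner 1 accepts iff offered ≥ 0.83·y, so x = 240 − 0.83y. Symmetrically y = 240 − 0.76x.
Substituting: x = 240 − 0.83(240 − 0.76x), giving x(1 − 0.76·0.83) = 240(1 − 0.83).
So x = 240 × 0.17 / 0.3692 ≈ 110.5092, and partner 1 receives 240 − x ≈ 129.4908.

129.49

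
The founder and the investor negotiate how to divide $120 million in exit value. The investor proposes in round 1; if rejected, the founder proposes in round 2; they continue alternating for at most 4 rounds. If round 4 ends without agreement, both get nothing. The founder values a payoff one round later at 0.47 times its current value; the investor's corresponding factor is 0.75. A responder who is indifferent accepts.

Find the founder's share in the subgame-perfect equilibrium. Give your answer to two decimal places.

Round 4 (the founder proposes): rejection yields 0 for the investor; the founder offers 0 and keeps 120.
Round 3 (the investor proposes): the founder can get 120 next round, worth 0.47 × 120 = 56.4 now. The investor offers 56.4 and keeps 120 − 56.4 = 63.6.
Round 2 (the founder proposes): the investor can get 63.6 next round, worth 0.75 × 63.6 = 47.7 now. The founder offers 47.7 and keeps 120 − 47.7 = 72.3.
Round 1 (the investor proposes): the founder can get 72.3 next round, worth 0.47 × 72.3 = 33.981 now, so the investor offers 33.981, keeping 86.019.

33.98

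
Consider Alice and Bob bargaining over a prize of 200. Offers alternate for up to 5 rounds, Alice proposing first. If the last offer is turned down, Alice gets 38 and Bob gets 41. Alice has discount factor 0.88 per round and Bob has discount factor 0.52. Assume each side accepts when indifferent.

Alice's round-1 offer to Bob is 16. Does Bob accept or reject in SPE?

Reject

Work out Bob's continuation value if the offer is rejected.
Round 5 (Alice proposes): Bob gets 41 if talks fail, so Alice offers 41 and keeps 159.
Round 4 (Bob proposes): Alice can get 159 next round, worth 0.88 × 159 = 139.92 now; Bob offers that and keeps 60.08.
Round 3 (Alice proposes): Bob can get 60.08 next round, worth 0.52 × 60.08 = 31.2416 now; Alice offers that and keeps 168.7584.
Round 2 (Bob proposes): Alice can get 168.7584 next round, worth 0.88 × 168.7584 = 148.507392 now; Bob offers that and keeps 51.492608.
So by rejecting in round 1, Bob gets 51.492608 next round, worth 0.52 × 51.492608 = 26.77615616 now.
Offer 16 < 26.77615616, so Bob rejects.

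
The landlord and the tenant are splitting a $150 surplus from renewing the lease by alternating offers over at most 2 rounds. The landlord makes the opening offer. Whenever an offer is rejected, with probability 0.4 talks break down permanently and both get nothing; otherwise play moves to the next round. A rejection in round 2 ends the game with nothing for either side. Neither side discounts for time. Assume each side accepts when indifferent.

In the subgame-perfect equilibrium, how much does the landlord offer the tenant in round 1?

Round 2 (the tenant proposes): the landlord will accept anything ≥ 0, so the tenant offers 0 and keeps 150.
Round 1 (the landlord proposes): rejecting gives the tenant an expected 0.6 × 150 = 90; the landlord offers that and keeps 60.

90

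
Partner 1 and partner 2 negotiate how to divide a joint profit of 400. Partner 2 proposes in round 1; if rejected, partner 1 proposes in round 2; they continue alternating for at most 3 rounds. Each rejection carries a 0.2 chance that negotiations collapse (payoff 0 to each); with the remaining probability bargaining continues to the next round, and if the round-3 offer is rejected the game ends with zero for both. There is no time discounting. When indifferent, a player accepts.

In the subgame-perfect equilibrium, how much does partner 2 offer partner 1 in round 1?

Round 3 (partner 2 proposes): rejection yields 0 for partner 1; partner 2 offers 0 and keeps 400.
Round 2 (partner 1 proposes): rejecting gives partner 2 an expected 0.8 × 400 = 320, so partner 1 offers 320, keeping 80.
Round 1 (partner 2 proposes): rejecting gives partner 1 an expected 0.8 × 80 = 64, so partner 2 offers 64, keeping 336.

64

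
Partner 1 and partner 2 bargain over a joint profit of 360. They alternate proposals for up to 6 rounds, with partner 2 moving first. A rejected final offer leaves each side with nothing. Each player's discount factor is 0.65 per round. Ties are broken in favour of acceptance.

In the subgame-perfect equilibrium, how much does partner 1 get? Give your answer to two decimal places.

Round 6 (partner 1 proposes): partner 2 will accept anything ≥ 0, so partner 1 offers 0 and keeps 360.
Round 5 (partner 2 proposes): partner 1 can get 360 next round, worth 0.65 × 360 = 234 now, so partner 2 offers 234, keeping 126.
Round 4 (partner 1 proposes): partner 2 can get 126 next round, worth 0.65 × 126 = 81.9 now; partner 1 offers that and keeps 278.1.
Round 3 (partner 2 proposes): partner 1 can get 278.1 next round, worth 0.65 × 278.1 = 180.765 now. Partner 2 offers 180.765 and keeps 360 − 180.765 = 179.235.
Round 2 (partner 1 proposes): partner 2 can get 179.235 next round, worth 0.65 × 179.235 = 116.50275 now; partner 1 offers that and keeps 243.49725.
Round 1 (partner 2 proposes): partner 1 can get 243.49725 next round, worth 0.65 × 243.49725 = 158.2732125 now; partner 2 offers that and keeps 201.7267875.

158.27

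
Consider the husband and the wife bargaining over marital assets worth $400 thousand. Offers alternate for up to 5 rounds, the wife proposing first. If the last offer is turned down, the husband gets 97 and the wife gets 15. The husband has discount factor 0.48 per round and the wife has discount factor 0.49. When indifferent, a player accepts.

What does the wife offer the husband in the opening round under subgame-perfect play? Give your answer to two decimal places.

Solve by backward induction from round 5.
Round 5 (the wife proposes): the husband gets 97 if talks fail, so the wife offers 97 and keeps 303.
Round 4 (the husband proposes): the wife can get 303 next round, worth 0.49 × 303 = 148.47 now, so the husband offers 148.47, keeping 251.53.
Round 3 (the wife proposes): the husband can get 251.53 next round, worth 0.48 × 251.53 = 120.7344 now, so the wife offers 120.7344, keeping 279.2656.
Round 2 (the husband proposes): the wife can get 279.2656 next round, worth 0.49 × 279.2656 = 136.840144 now, so the husband offers 136.840144, keeping 263.159856.
Round 1 (the wife proposes): the husband can get 263.159856 next round, worth 0.48 × 263.159856 = 126.31673088 now. The wife offers 126.31673088 and keeps 400 − 126.31673088 = 273.68326912.

126.32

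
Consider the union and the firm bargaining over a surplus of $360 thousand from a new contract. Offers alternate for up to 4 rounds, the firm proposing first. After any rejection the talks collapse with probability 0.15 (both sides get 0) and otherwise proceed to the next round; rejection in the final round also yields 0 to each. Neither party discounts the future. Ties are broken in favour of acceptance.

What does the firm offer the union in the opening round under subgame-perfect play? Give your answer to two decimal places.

By backward induction:
Round 4 (the union proposes): the firm will accept anything ≥ 0, so the union offers 0 and keeps 360.
Round 3 (the firm proposes): rejecting gives the union an expected 0.85 × 360 = 306; the firm offers that and keeps 54.
Round 2 (the union proposes): rejecting gives the firm an expected 0.85 × 54 = 45.9. The union offers 45.9 and keeps 360 − 45.9 = 314.1.
Round 1 (the firm proposes): rejecting gives the union an expected 0.85 × 314.1 = 266.985; the firm offers that and keeps 93.015.

266.99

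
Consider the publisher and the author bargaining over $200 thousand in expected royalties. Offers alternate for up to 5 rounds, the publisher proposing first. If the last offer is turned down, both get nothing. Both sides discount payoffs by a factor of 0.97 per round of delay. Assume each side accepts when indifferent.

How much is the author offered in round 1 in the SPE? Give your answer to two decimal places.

Round 5 (the publisher proposes): rejection yields 0 for the author; the publisher offers 0 and keeps 200.
Round 4 (the author proposes): the publisher can get 200 next round, worth 0.97 × 200 = 194 now. The author offers 194 and keeps 200 − 194 = 6.
Round 3 (the publisher proposes): the author can get 6 next round, worth 0.97 × 6 = 5.82 now, so the publisher offers 5.82, keeping 194.18.
Round 2 (the author proposes): the publisher can get 194.18 next round, worth 0.97 × 194.18 = 188.3546 now, so the author offers 188.3546, keeping 11.6454.
Round 1 (the publisher proposes): the author can get 11.6454 next round, worth 0.97 × 11.6454 = 11.296038 now, so the publisher offers 11.296038, keeping 188.703962.

11.30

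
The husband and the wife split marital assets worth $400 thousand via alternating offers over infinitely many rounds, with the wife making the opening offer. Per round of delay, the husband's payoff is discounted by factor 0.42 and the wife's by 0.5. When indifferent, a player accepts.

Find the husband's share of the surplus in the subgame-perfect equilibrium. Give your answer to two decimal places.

Let x be the wife's share when the wife proposes and y be the husband's share when the husband proposes.
The husband accepts iff offered ≥ 0.42·y, so x = 400 − 0.42y. Symmetrically y = 400 − 0.5x.
Substituting: x = 400 − 0.42(400 − 0.5x), giving x(1 − 0.5·0.42) = 400(1 − 0.42).
So x = 400 × 0.58 / 0.79 ≈ 293.6709, and the husband receives 400 − x ≈ 106.3291.

106.33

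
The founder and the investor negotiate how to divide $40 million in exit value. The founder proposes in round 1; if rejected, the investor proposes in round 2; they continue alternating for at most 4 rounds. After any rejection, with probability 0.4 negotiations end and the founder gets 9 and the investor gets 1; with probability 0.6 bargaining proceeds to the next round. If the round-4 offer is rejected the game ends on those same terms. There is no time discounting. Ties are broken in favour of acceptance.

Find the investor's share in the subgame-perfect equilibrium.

Round 4 (the investor proposes): the founder gets 9 if talks fail, so the investor offers 9 and keeps 31.
Round 3 (the founder proposes): rejecting gives the investor an expected 0.6 × 31 + 0.4 × 1 = 19, so the founder offers 19, keeping 21.
Round 2 (the investor proposes): rejecting gives the founder an expected 0.6 × 21 + 0.4 × 9 = 16.2. The investor offers 16.2 and keeps 40 − 16.2 = 23.8.
Round 1 (the founder proposes): rejecting gives the investor an expected 0.6 × 23.8 + 0.4 × 1 = 14.68, so the founder offers 14.68, keeping 25.32.

14.68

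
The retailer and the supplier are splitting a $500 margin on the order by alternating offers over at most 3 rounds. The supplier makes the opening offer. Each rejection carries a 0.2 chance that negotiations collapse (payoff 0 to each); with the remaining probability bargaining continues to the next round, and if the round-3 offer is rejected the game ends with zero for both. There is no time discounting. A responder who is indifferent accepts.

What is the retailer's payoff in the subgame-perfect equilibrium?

80

By backward induction:
Round 3 (the supplier proposes): rejection yields 0 for the retailer; the supplier offers 0 and keeps 500.
Round 2 (the retailer proposes): rejecting gives the supplier an expected 0.8 × 500 = 400. The retailer offers 400 and keeps 500 − 400 = 100.
Round 1 (the supplier proposes): rejecting gives the retailer an expected 0.8 × 100 = 80; the supplier offers that and keeps 420.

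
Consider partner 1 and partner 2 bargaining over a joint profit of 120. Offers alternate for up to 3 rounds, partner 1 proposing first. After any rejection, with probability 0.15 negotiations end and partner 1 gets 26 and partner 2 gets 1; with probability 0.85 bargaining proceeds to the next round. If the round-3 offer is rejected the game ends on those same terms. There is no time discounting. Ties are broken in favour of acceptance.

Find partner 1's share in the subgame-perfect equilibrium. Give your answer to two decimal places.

By backward induction:
Round 3 (partner 1 proposes): partner 2 gets 1 if talks fail, so partner 1 offers 1 and keeps 119.
Round 2 (partner 2 proposes): rejecting gives partner 1 an expected 0.85 × 119 + 0.15 × 26 = 105.05. Partner 2 offers 105.05 and keeps 120 − 105.05 = 14.95.
Round 1 (partner 1 proposes): rejecting gives partner 2 an expected 0.85 × 14.95 + 0.15 × 1 = 12.8575; partner 1 offers that and keeps 107.1425.

107.14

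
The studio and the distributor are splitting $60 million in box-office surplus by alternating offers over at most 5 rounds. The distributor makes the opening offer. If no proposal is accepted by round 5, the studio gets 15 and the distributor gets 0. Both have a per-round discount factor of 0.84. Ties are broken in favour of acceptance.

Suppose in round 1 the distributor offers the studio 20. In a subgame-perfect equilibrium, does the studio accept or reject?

Round 5 (the distributor proposes): the studio gets 15 if talks fail, so the distributor offers 15 and keeps 45.
Round 4 (the studio proposes): the distributor can get 45 next round, worth 0.84 × 45 = 37.8 now, so the studio offers 37.8, keeping 22.2.
Round 3 (the distributor proposes): the studio can get 22.2 next round, worth 0.84 × 22.2 = 18.648 now, so the distributor offers 18.648, keeping 41.352.
Round 2 (the studio proposes): the distributor can get 41.352 next round, worth 0.84 × 41.352 = 34.73568 now, so the studio offers 34.73568, keeping 25.26432.
So by rejecting in round 1, the studio gets 25.26432 next round, worth 0.84 × 25.26432 = 21.2220288 now.
Offer 20 < 21.2220288, so the studio rejects.

Reject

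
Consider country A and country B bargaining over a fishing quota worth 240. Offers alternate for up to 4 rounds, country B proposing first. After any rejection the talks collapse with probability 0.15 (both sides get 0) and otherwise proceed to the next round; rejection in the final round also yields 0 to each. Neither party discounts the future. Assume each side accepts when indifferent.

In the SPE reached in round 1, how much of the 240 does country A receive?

Round 4 (country A proposes): country B will accept anything ≥ 0, so country A offers 0 and keeps 240.
Round 3 (country B proposes): rejecting gives country A an expected 0.85 × 240 = 204. Country B offers 204 and keeps 240 − 204 = 36.
Round 2 (country A proposes): rejecting gives country B an expected 0.85 × 36 = 30.6. Country A offers 30.6 and keeps 240 − 30.6 = 209.4.
Round 1 (country B proposes): rejecting gives country A an expected 0.85 × 209.4 = 177.99, so country B offers 177.99, keeping 62.01.

177.99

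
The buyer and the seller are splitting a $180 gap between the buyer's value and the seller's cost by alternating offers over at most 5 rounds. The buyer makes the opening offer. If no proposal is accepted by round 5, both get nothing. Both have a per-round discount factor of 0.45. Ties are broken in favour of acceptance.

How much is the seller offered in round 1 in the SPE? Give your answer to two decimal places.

Solve by backward induction from round 5.
Round 5 (the buyer proposes): the seller will accept anything ≥ 0, so the buyer offers 0 and keeps 180.
Round 4 (the seller proposes): the buyer can get 180 next round, worth 0.45 × 180 = 81 now, so the seller offers 81, keeping 99.
Round 3 (the buyer proposes): the seller can get 99 next round, worth 0.45 × 99 = 44.55 now; the buyer offers that and keeps 135.45.
Round 2 (the seller proposes): the buyer can get 135.45 next round, worth 0.45 × 135.45 = 60.9525 now. The seller offers 60.9525 and keeps 180 − 60.9525 = 119.0475.
Round 1 (the buyer proposes): the seller can get 119.0475 next round, worth 0.45 × 119.0475 = 53.571375 now. The buyer offers 53.571375 and keeps 180 − 53.571375 = 126.428625.

53.57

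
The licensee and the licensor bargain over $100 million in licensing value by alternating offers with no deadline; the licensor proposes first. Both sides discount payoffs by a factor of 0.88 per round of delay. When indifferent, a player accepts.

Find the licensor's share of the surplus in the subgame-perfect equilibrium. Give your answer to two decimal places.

53.19

Let x be the licensor's share when the licensor proposes and y be the licensee's share when the licensee proposes.
The licensee accepts iff offered ≥ 0.88·y, so x = 100 − 0.88y. Symmetrically y = 100 − 0.88x.
Substituting: x = 100 − 0.88(100 − 0.88x), giving x(1 − 0.88·0.88) = 100(1 − 0.88).
So x = 100 × 0.12 / 0.2256 ≈ 53.1915, and the licensee receives 100 − x ≈ 46.8085.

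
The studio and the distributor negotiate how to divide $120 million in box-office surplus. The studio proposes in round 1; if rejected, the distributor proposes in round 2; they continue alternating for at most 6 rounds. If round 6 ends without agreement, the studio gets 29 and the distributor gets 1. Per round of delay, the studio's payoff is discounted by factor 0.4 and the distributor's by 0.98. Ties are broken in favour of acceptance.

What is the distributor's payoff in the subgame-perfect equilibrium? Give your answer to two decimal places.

Round 6 (the distributor proposes): the studio gets 29 if talks fail, so the distributor offers 29 and keeps 91.
Round 5 (the studio proposes): the distributor can get 91 next round, worth 0.98 × 91 = 89.18 now; the studio offers that and keeps 30.82.
Round 4 (the distributor proposes): the studio can get 30.82 next round, worth 0.4 × 30.82 = 12.328 now, so the distributor offers 12.328, keeping 107.672.
Round 3 (the studio proposes): the distributor can get 107.672 next round, worth 0.98 × 107.672 = 105.51856 now, so the studio offers 105.51856, keeping 14.48144.
Round 2 (the distributor proposes): the studio can get 14.48144 next round, worth 0.4 × 14.48144 = 5.792576 now, so the distributor offers 5.792576, keeping 114.207424.
Round 1 (the studio proposes): the distributor can get 114.207424 next round, worth 0.98 × 114.207424 = 111.92327552 now. The studio offers 111.92327552 and keeps 120 − 111.92327552 = 8.07672448.

111.92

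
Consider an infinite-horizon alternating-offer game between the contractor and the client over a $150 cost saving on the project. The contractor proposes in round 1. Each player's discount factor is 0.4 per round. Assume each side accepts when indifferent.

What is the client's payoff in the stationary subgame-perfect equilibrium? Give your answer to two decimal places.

42.86

When the contractor proposes, the client accepts any offer worth at least 0.4 times what the client would get by proposing next round; and vice versa.
This gives x = 150 − 0.4y and y = 150 − 0.4x, where x and y are each side's share when it proposes.
Hence (1 − 0.4·0.4)x = 150(1 − 0.4), i.e. 0.84·x = 90.
x ≈ 107.1429; the client's share is 150 − x ≈ 42.8571.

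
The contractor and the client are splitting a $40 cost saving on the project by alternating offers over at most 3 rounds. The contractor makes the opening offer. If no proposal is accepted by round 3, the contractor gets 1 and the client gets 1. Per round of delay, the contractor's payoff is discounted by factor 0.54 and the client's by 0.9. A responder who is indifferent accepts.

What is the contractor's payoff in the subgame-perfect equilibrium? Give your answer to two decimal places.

Round 3 (the contractor proposes): the client gets 1 if talks fail, so the contractor offers 1 and keeps 39.
Round 2 (the client proposes): the contractor can get 39 next round, worth 0.54 × 39 = 21.06 now. The client offers 21.06 and keeps 40 − 21.06 = 18.94.
Round 1 (the contractor proposes): the client can get 18.94 next round, worth 0.9 × 18.94 = 17.046 now. The contractor offers 17.046 and keeps 40 − 17.046 = 22.954.

22.95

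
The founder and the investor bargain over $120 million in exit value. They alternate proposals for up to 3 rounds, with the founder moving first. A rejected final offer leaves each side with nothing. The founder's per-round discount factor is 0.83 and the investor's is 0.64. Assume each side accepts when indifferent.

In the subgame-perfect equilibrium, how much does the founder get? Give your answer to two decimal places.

106.94

Round 3 (the founder proposes): rejection yields 0 for the investor; the founder offers 0 and keeps 120.
Round 2 (the investor proposes): the founder can get 120 next round, worth 0.83 × 120 = 99.6 now. The investor offers 99.6 and keeps 120 − 99.6 = 20.4.
Round 1 (the founder proposes): the investor can get 20.4 next round, worth 0.64 × 20.4 = 13.056 now. The founder offers 13.056 and keeps 120 − 13.056 = 106.944.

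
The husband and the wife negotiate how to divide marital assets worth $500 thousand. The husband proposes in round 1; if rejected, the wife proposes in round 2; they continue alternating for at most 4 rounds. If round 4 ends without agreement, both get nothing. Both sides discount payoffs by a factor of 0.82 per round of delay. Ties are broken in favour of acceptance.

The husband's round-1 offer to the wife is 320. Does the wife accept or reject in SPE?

Round 4 (the wife proposes): the husband will accept anything ≥ 0, so the wife offers 0 and keeps 500.
Round 3 (the husband proposes): the wife can get 500 next round, worth 0.82 × 500 = 410 now. The husband offers 410 and keeps 500 − 410 = 90.
Round 2 (the wife proposes): the husband can get 90 next round, worth 0.82 × 90 = 73.8 now. The wife offers 73.8 and keeps 500 − 73.8 = 426.2.
So by rejecting in round 1, the wife gets 426.2 next round, worth 0.82 × 426.2 = 349.484 now.
Offer 320 < 349.484, so the wife rejects.

Reject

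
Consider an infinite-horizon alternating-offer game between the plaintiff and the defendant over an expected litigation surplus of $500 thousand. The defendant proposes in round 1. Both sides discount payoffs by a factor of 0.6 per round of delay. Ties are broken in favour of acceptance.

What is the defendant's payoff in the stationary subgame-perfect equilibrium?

312.5

In a stationary SPE each proposer offers the other exactly their discounted continuation value.
If the defendant keeps x when proposing and the plaintiff keeps y when proposing, then x = 500 − 0.6y and y = 500 − 0.6x.
Solving: x = 500(1 − 0.6) / (1 − 0.6·0.6) = 200 / 0.64 = 312.5.
The plaintiff gets 500 − 312.5 = 187.5.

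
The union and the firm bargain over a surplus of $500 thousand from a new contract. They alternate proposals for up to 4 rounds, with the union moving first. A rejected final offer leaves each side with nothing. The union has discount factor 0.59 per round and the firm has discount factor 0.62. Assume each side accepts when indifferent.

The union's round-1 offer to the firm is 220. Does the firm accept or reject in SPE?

Reject

Round 4 (the firm proposes): rejection yields 0 for the union; the firm offers 0 and keeps 500.
Round 3 (the union proposes): the firm can get 500 next round, worth 0.62 × 500 = 310 now. The union offers 310 and keeps 500 − 310 = 190.
Round 2 (the firm proposes): the union can get 190 next round, worth 0.59 × 190 = 112.1 now. The firm offers 112.1 and keeps 500 − 112.1 = 387.9.
So by rejecting in round 1, the firm gets 387.9 next round, worth 0.62 × 387.9 = 240.498 now.
Offer 220 < 240.498, so the firm rejects.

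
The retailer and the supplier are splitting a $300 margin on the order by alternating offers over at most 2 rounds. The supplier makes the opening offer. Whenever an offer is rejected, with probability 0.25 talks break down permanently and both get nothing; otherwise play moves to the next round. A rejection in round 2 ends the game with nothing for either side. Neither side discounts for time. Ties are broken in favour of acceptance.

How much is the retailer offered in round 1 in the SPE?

Round 2 (the retailer proposes): rejection yields 0 for the supplier; the retailer offers 0 and keeps 300.
Round 1 (the supplier proposes): rejecting gives the retailer an expected 0.75 × 300 = 225, so the supplier offers 225, keeping 75.

225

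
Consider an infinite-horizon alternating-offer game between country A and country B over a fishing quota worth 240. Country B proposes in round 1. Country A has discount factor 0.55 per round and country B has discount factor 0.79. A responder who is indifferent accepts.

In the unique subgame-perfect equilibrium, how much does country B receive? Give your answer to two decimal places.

In a stationary SPE each proposer offers the other exactly their discounted continuation value.
If country B keeps x when proposing and country A keeps y when proposing, then x = 240 − 0.55y and y = 240 − 0.79x.
Solving: x = 240(1 − 0.55) / (1 − 0.79·0.55) = 108 / 0.5655 ≈ 190.9814.
Country A gets 240 − 190.9814 ≈ 49.0186.

190.98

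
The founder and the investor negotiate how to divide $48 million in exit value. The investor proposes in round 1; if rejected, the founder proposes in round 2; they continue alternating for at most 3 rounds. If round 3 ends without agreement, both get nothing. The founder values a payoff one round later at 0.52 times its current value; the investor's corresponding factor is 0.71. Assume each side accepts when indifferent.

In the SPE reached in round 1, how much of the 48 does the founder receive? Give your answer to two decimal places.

Round 3 (the investor proposes): the founder will accept anything ≥ 0, so the investor offers 0 and keeps 48.
Round 2 (the founder proposes): the investor can get 48 next round, worth 0.71 × 48 = 34.08 now, so the founder offers 34.08, keeping 13.92.
Round 1 (the investor proposes): the founder can get 13.92 next round, worth 0.52 × 13.92 = 7.2384 now; the investor offers that and keeps 40.7616.

7.24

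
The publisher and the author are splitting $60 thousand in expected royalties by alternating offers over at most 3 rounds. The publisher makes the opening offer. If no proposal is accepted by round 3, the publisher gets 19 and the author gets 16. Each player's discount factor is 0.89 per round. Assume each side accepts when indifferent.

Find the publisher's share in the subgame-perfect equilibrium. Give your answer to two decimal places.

41.45

Round 3 (the publisher proposes): the author gets 16 if talks fail, so the publisher offers 16 and keeps 44.
Round 2 (the author proposes): the publisher can get 44 next round, worth 0.89 × 44 = 39.16 now; the author offers that and keeps 20.84.
Round 1 (the publisher proposes): the author can get 20.84 next round, worth 0.89 × 20.84 = 18.5476 now. The publisher offers 18.5476 and keeps 60 − 18.5476 = 41.4524.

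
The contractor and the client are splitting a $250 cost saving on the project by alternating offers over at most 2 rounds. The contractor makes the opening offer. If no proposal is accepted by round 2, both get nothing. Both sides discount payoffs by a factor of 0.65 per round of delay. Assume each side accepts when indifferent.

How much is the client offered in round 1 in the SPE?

By backward induction:
Round 2 (the client proposes): the contractor will accept anything ≥ 0, so the client offers 0 and keeps 250.
Round 1 (the contractor proposes): the client can get 250 next round, worth 0.65 × 250 = 162.5 now; the contractor offers that and keeps 87.5.

162.5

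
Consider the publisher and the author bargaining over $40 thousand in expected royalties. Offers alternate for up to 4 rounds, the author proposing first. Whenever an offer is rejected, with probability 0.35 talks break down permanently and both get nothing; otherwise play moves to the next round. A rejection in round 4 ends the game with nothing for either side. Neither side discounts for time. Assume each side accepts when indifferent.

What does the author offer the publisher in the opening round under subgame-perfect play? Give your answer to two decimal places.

20.09

By backward induction:
Round 4 (the publisher proposes): the author will accept anything ≥ 0, so the publisher offers 0 and keeps 40.
Round 3 (the author proposes): rejecting gives the publisher an expected 0.65 × 40 = 26; the author offers that and keeps 14.
Round 2 (the publisher proposes): rejecting gives the author an expected 0.65 × 14 = 9.1; the publisher offers that and keeps 30.9.
Round 1 (the author proposes): rejecting gives the publisher an expected 0.65 × 30.9 = 20.085. The author offers 20.085 and keeps 40 − 20.085 = 19.915.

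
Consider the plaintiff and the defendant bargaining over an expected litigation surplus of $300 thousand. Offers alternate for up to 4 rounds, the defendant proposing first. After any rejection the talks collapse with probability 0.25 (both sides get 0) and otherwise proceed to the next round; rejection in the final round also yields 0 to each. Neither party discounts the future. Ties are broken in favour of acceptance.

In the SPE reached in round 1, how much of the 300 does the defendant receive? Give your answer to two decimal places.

117.19

By backward induction:
Round 4 (the plaintiff proposes): the defendant will accept anything ≥ 0, so the plaintiff offers 0 and keeps 300.
Round 3 (the defendant proposes): rejecting gives the plaintiff an expected 0.75 × 300 = 225. The defendant offers 225 and keeps 300 − 225 = 75.
Round 2 (the plaintiff proposes): rejecting gives the defendant an expected 0.75 × 75 = 56.25, so the plaintiff offers 56.25, keeping 243.75.
Round 1 (the defendant proposes): rejecting gives the plaintiff an expected 0.75 × 243.75 = 182.8125. The defendant offers 182.8125 and keeps 300 − 182.8125 = 117.1875.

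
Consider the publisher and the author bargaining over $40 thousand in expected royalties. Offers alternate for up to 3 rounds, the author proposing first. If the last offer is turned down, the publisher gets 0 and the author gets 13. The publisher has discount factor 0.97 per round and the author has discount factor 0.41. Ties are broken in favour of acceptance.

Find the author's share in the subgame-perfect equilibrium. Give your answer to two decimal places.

17.11

Solve by backward induction from round 3.
Round 3 (the author proposes): the publisher will accept anything ≥ 0, so the author offers 0 and keeps 40.
Round 2 (the publisher proposes): the author can get 40 next round, worth 0.41 × 40 = 16.4 now; the publisher offers that and keeps 23.6.
Round 1 (the author proposes): the publisher can get 23.6 next round, worth 0.97 × 23.6 = 22.892 now, so the author offers 22.892, keeping 17.108.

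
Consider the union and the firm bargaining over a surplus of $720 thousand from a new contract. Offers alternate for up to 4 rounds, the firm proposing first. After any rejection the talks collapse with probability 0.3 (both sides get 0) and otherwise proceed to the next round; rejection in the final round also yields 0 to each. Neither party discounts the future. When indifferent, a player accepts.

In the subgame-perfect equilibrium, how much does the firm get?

Round 4 (the union proposes): rejection yields 0 for the firm; the union offers 0 and keeps 720.
Round 3 (the firm proposes): rejecting gives the union an expected 0.7 × 720 = 504, so the firm offers 504, keeping 216.
Round 2 (the union proposes): rejecting gives the firm an expected 0.7 × 216 = 151.2; the union offers that and keeps 568.8.
Round 1 (the firm proposes): rejecting gives the union an expected 0.7 × 568.8 = 398.16; the firm offers that and keeps 321.84.

321.84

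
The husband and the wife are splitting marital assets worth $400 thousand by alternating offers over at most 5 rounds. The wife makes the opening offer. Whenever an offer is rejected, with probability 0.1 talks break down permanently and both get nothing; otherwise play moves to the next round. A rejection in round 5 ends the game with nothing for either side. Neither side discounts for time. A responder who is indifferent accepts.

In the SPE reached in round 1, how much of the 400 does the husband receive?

By backward induction:
Round 5 (the wife proposes): rejection yields 0 for the husband; the wife offers 0 and keeps 400.
Round 4 (the husband proposes): rejecting gives the wife an expected 0.9 × 400 = 360, so the husband offers 360, keeping 40.
Round 3 (the wife proposes): rejecting gives the husband an expected 0.9 × 40 = 36, so the wife offers 36, keeping 364.
Round 2 (the husband proposes): rejecting gives the wife an expected 0.9 × 364 = 327.6. The husband offers 327.6 and keeps 400 − 327.6 = 72.4.
Round 1 (the wife proposes): rejecting gives the husband an expected 0.9 × 72.4 = 65.16. The wife offers 65.16 and keeps 400 − 65.16 = 334.84.

65.16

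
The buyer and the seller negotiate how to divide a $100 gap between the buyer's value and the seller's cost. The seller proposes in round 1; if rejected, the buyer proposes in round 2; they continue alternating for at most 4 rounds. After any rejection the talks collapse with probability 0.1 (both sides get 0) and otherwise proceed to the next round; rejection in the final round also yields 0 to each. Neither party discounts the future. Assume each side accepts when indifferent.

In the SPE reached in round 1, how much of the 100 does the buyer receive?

By backward induction:
Round 4 (the buyer proposes): the seller will accept anything ≥ 0, so the buyer offers 0 and keeps 100.
Round 3 (the seller proposes): rejecting gives the buyer an expected 0.9 × 100 = 90, so the seller offers 90, keeping 10.
Round 2 (the buyer proposes): rejecting gives the seller an expected 0.9 × 10 = 9; the buyer offers that and keeps 91.
Round 1 (the seller proposes): rejecting gives the buyer an expected 0.9 × 91 = 81.9, so the seller offers 81.9, keeping 18.1.

81.9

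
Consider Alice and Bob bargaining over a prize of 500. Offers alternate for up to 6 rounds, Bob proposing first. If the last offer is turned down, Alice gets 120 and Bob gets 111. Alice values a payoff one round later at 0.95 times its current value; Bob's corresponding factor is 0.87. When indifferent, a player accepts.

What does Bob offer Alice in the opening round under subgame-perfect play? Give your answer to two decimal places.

365.23

Round 6 (Alice proposes): Bob gets 111 if talks fail, so Alice offers 111 and keeps 389.
Round 5 (Bob proposes): Alice can get 389 next round, worth 0.95 × 389 = 369.55 now. Bob offers 369.55 and keeps 500 − 369.55 = 130.45.
Round 4 (Alice proposes): Bob can get 130.45 next round, worth 0.87 × 130.45 = 113.4915 now. Alice offers 113.4915 and keeps 500 − 113.4915 = 386.5085.
Round 3 (Bob proposes): Alice can get 386.5085 next round, worth 0.95 × 386.5085 = 367.183075 now, so Bob offers 367.183075, keeping 132.816925.
Round 2 (Alice proposes): Bob can get 132.816925 next round, worth 0.87 × 132.816925 = 115.55072475 now. Alice offers 115.55072475 and keeps 500 − 115.55072475 = 384.44927525.
Round 1 (Bob proposes): Alice can get 384.44927525 next round, worth 0.95 × 384.44927525 = 365.2268114875 now, so Bob offers 365.2268114875, keeping 134.7731885125.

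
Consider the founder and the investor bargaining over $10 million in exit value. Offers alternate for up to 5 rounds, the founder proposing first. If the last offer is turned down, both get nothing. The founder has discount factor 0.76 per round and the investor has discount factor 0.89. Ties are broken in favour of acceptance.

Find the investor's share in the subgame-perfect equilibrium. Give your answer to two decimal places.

3.58

By backward induction:
Round 5 (the founder proposes): the investor will accept anything ≥ 0, so the founder offers 0 and keeps 10.
Round 4 (the investor proposes): the founder can get 10 next round, worth 0.76 × 10 = 7.6 now; the investor offers that and keeps 2.4.
Round 3 (the founder proposes): the investor can get 2.4 next round, worth 0.89 × 2.4 = 2.136 now, so the founder offers 2.136, keeping 7.864.
Round 2 (the investor proposes): the founder can get 7.864 next round, worth 0.76 × 7.864 = 5.97664 now, so the investor offers 5.97664, keeping 4.02336.
Round 1 (the founder proposes): the investor can get 4.02336 next round, worth 0.89 × 4.02336 = 3.5807904 now; the founder offers that and keeps 6.4192096.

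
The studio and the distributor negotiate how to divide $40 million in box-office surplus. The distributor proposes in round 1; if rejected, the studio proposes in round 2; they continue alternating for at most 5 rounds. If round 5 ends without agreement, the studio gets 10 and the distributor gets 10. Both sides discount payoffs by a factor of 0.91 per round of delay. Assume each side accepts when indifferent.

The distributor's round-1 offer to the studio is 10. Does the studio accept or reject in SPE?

Round 5 (the distributor proposes): the studio gets 10 if talks fail, so the distributor offers 10 and keeps 30.
Round 4 (the studio proposes): the distributor can get 30 next round, worth 0.91 × 30 = 27.3 now. The studio offers 27.3 and keeps 40 − 27.3 = 12.7.
Round 3 (the distributor proposes): the studio can get 12.7 next round, worth 0.91 × 12.7 = 11.557 now. The distributor offers 11.557 and keeps 40 − 11.557 = 28.443.
Round 2 (the studio proposes): the distributor can get 28.443 next round, worth 0.91 × 28.443 = 25.88313 now, so the studio offers 25.88313, keeping 14.11687.
So by rejecting in round 1, the studio gets 14.11687 next round, worth 0.91 × 14.11687 = 12.8463517 now.
Offer 10 < 12.8463517, so the studio rejects.

Reject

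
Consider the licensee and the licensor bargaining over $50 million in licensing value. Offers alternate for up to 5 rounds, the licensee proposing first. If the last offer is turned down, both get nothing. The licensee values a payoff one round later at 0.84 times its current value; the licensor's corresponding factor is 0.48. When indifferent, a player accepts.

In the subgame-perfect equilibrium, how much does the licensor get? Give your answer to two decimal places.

5.39

Work backward from the last round.
Round 5 (the licensee proposes): rejection yields 0 for the licensor; the licensee offers 0 and keeps 50.
Round 4 (the licensor proposes): the licensee can get 50 next round, worth 0.84 × 50 = 42 now, so the licensor offers 42, keeping 8.
Round 3 (the licensee proposes): the licensor can get 8 next round, worth 0.48 × 8 = 3.84 now, so the licensee offers 3.84, keeping 46.16.
Round 2 (the licensor proposes): the licensee can get 46.16 next round, worth 0.84 × 46.16 = 38.7744 now, so the licensor offers 38.7744, keeping 11.2256.
Round 1 (the licensee proposes): the licensor can get 11.2256 next round, worth 0.48 × 11.2256 = 5.388288 now; the licensee offers that and keeps 44.611712.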